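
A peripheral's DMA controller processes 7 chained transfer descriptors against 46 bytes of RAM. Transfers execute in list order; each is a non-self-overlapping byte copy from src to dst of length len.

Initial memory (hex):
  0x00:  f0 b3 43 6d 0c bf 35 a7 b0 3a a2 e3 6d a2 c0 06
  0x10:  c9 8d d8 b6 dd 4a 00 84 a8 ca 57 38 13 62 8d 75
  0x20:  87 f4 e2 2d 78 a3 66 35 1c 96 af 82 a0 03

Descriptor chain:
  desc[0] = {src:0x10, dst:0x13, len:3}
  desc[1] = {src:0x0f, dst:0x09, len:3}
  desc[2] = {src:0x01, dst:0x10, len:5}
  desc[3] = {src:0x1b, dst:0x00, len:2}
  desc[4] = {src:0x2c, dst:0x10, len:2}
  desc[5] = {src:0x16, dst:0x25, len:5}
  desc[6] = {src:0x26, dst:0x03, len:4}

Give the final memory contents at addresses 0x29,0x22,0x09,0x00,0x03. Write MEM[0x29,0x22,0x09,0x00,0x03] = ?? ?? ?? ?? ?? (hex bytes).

  after D0: wrote 3B at 0x13 = c98dd8
  after D1: wrote 3B at 0x09 = 06c98d
  after D2: wrote 5B at 0x10 = b3436d0cbf
  after D3: wrote 2B at 0x00 = 3813
  after D4: wrote 2B at 0x10 = a003
  after D5: wrote 5B at 0x25 = 0084a8ca57
  after D6: wrote 4B at 0x03 = 84a8ca57
query mem[0x29]=0x57, mem[0x22]=0xe2, mem[0x09]=0x06, mem[0x00]=0x38, mem[0x03]=0x84

MEM[0x29,0x22,0x09,0x00,0x03] = 57 e2 06 38 84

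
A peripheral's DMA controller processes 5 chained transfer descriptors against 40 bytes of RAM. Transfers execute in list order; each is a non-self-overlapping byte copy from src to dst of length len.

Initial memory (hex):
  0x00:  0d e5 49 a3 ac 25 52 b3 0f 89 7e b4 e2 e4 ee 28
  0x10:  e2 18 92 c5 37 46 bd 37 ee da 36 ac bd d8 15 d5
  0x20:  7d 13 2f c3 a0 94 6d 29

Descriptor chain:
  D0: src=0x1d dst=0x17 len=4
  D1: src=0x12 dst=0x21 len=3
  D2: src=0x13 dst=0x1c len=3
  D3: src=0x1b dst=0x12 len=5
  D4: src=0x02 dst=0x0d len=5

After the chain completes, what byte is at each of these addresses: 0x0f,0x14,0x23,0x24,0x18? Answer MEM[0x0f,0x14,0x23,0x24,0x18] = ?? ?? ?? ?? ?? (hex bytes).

MEM[0x0f,0x14,0x23,0x24,0x18] = ac 37 37 a0 15

D0: mem[0x17..0x1a] <- [d8 15 d5 7d]
D1: mem[0x21..0x23] <- [92 c5 37]
D2: mem[0x1c..0x1e] <- [c5 37 46]
D3: mem[0x12..0x16] <- [ac c5 37 46 d5]
D4: mem[0x0d..0x11] <- [49 a3 ac 25 52]
query mem[0x0f]=0xac, mem[0x14]=0x37, mem[0x23]=0x37, mem[0x24]=0xa0, mem[0x18]=0x15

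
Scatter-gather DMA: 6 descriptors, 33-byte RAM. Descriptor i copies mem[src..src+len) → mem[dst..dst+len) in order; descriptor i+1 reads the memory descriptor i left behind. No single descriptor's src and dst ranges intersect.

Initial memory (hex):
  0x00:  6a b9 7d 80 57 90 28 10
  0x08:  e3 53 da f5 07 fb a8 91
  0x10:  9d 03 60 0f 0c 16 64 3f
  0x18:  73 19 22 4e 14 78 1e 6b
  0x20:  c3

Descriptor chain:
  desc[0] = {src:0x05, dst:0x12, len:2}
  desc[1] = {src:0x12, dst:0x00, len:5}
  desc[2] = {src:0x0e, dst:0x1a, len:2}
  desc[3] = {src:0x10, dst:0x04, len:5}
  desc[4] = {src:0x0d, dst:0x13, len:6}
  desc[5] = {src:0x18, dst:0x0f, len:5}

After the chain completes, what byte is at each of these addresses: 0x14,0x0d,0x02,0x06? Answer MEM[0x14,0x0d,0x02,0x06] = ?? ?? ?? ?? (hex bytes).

MEM[0x14,0x0d,0x02,0x06] = a8 fb 0c 90

#0 dst[0x12+2] := {0x90,0x28}
#1 dst[0x00+5] := {0x90,0x28,0x0c,0x16,0x64}
#2 dst[0x1a+2] := {0xa8,0x91}
#3 dst[0x04+5] := {0x9d,0x03,0x90,0x28,0x0c}
#4 dst[0x13+6] := {0xfb,0xa8,0x91,0x9d,0x03,0x90}
#5 dst[0x0f+5] := {0x90,0x19,0xa8,0x91,0x14}
query mem[0x14]=0xa8, mem[0x0d]=0xfb, mem[0x02]=0x0c, mem[0x06]=0x90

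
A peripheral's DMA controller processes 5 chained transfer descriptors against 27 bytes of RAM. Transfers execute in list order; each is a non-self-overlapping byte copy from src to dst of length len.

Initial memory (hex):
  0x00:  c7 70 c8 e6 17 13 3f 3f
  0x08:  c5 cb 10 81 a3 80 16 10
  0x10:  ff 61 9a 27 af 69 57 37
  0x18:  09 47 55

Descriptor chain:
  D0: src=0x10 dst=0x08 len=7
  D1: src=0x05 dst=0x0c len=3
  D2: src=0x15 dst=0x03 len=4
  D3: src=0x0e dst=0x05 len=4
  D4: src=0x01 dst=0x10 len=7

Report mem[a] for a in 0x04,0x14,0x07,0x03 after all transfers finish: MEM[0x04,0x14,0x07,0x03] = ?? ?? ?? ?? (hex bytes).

MEM[0x04,0x14,0x07,0x03] = 57 3f ff 69

  after D0: wrote 7B at 0x08 = ff619a27af6957
  after D1: wrote 3B at 0x0c = 133f3f
  after D2: wrote 4B at 0x03 = 69573709
  after D3: wrote 4B at 0x05 = 3f10ff61
  after D4: wrote 7B at 0x10 = 70c869573f10ff
query mem[0x04]=0x57, mem[0x14]=0x3f, mem[0x07]=0xff, mem[0x03]=0x69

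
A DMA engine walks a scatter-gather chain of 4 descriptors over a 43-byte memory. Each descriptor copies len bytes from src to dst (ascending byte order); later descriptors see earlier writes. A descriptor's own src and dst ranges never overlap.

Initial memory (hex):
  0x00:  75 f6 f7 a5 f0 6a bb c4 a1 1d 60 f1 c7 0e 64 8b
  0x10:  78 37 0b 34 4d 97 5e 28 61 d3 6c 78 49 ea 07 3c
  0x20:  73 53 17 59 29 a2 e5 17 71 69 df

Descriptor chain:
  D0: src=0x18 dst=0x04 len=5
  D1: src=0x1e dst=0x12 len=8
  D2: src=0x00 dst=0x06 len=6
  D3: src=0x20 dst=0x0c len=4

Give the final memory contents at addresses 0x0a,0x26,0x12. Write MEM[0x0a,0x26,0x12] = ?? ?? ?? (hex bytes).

[0] 0x18->0x04 len=5 : 61 d3 6c 78 49
[1] 0x1e->0x12 len=8 : 07 3c 73 53 17 59 29 a2
[2] 0x00->0x06 len=6 : 75 f6 f7 a5 61 d3
[3] 0x20->0x0c len=4 : 73 53 17 59
query mem[0x0a]=0x61, mem[0x26]=0xe5, mem[0x12]=0x07

MEM[0x0a,0x26,0x12] = 61 e5 07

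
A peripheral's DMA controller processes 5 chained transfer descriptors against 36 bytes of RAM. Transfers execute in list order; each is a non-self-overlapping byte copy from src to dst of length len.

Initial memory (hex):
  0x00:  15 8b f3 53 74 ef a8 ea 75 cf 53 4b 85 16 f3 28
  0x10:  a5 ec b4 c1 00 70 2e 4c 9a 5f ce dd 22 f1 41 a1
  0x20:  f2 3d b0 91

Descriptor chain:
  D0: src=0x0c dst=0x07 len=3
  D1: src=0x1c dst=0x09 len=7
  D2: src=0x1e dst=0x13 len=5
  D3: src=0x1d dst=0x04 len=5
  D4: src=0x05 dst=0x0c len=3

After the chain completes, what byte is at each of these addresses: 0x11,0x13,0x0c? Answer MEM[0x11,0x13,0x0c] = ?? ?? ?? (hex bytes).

#0 dst[0x07+3] := {0x85,0x16,0xf3}
#1 dst[0x09+7] := {0x22,0xf1,0x41,0xa1,0xf2,0x3d,0xb0}
#2 dst[0x13+5] := {0x41,0xa1,0xf2,0x3d,0xb0}
#3 dst[0x04+5] := {0xf1,0x41,0xa1,0xf2,0x3d}
#4 dst[0x0c+3] := {0x41,0xa1,0xf2}
query mem[0x11]=0xec, mem[0x13]=0x41, mem[0x0c]=0x41

MEM[0x11,0x13,0x0c] = ec 41 41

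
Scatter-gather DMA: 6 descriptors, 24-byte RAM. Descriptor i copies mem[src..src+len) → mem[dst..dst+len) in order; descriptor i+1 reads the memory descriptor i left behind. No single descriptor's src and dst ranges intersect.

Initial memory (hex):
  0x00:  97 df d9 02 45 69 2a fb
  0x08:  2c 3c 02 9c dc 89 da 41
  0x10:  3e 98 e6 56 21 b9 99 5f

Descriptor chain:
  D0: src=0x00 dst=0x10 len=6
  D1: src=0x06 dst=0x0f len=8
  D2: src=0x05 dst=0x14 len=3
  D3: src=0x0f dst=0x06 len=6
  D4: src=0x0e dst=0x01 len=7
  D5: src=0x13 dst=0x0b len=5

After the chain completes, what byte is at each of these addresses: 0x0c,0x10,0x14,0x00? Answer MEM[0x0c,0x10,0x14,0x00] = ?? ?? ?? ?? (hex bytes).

MEM[0x0c,0x10,0x14,0x00] = 69 fb 69 97

D0: mem[0x10..0x15] <- [97 df d9 02 45 69]
D1: mem[0x0f..0x16] <- [2a fb 2c 3c 02 9c dc 89]
D2: mem[0x14..0x16] <- [69 2a fb]
D3: mem[0x06..0x0b] <- [2a fb 2c 3c 02 69]
D4: mem[0x01..0x07] <- [da 2a fb 2c 3c 02 69]
D5: mem[0x0b..0x0f] <- [02 69 2a fb 5f]
query mem[0x0c]=0x69, mem[0x10]=0xfb, mem[0x14]=0x69, mem[0x00]=0x97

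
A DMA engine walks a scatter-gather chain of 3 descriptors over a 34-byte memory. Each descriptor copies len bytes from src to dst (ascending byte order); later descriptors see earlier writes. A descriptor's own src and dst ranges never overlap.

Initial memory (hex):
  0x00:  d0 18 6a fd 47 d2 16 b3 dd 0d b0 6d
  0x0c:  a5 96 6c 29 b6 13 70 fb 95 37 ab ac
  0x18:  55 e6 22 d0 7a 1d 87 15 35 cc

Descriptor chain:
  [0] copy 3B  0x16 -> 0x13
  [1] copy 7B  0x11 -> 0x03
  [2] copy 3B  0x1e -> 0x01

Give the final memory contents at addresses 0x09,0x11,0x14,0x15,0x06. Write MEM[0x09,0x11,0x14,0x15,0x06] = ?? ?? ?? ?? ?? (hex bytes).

MEM[0x09,0x11,0x14,0x15,0x06] = ac 13 ac 55 ac

#0 dst[0x13+3] := {0xab,0xac,0x55}
#1 dst[0x03+7] := {0x13,0x70,0xab,0xac,0x55,0xab,0xac}
#2 dst[0x01+3] := {0x87,0x15,0x35}
query mem[0x09]=0xac, mem[0x11]=0x13, mem[0x14]=0xac, mem[0x15]=0x55, mem[0x06]=0xac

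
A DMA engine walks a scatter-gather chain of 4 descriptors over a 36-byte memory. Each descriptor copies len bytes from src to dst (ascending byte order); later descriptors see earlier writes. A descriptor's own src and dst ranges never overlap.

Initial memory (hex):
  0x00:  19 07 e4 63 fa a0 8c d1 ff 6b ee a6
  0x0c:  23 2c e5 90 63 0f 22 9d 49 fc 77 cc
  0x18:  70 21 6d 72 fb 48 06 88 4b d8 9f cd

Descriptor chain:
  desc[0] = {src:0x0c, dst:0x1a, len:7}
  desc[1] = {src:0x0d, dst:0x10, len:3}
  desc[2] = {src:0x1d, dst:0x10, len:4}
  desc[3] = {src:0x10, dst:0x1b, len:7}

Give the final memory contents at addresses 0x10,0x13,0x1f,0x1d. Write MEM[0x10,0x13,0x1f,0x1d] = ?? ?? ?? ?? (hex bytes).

MEM[0x10,0x13,0x1f,0x1d] = 90 22 49 0f

D0: mem[0x1a..0x20] <- [23 2c e5 90 63 0f 22]
D1: mem[0x10..0x12] <- [2c e5 90]
D2: mem[0x10..0x13] <- [90 63 0f 22]
D3: mem[0x1b..0x21] <- [90 63 0f 22 49 fc 77]
query mem[0x10]=0x90, mem[0x13]=0x22, mem[0x1f]=0x49, mem[0x1d]=0x0f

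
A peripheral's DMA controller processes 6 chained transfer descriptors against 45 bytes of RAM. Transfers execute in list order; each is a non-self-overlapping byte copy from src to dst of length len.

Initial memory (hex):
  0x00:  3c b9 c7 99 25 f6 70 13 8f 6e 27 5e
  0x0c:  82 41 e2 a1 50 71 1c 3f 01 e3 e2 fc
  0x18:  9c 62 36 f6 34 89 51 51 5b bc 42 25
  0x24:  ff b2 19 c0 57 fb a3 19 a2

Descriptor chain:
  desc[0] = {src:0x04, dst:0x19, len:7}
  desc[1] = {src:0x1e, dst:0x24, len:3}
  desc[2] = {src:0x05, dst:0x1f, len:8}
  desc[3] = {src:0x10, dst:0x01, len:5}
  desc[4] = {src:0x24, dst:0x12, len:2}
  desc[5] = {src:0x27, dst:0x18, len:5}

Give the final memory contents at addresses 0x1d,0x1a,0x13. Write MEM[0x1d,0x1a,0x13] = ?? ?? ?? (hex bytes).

#0 dst[0x19+7] := {0x25,0xf6,0x70,0x13,0x8f,0x6e,0x27}
#1 dst[0x24+3] := {0x6e,0x27,0x5b}
#2 dst[0x1f+8] := {0xf6,0x70,0x13,0x8f,0x6e,0x27,0x5e,0x82}
#3 dst[0x01+5] := {0x50,0x71,0x1c,0x3f,0x01}
#4 dst[0x12+2] := {0x27,0x5e}
#5 dst[0x18+5] := {0xc0,0x57,0xfb,0xa3,0x19}
query mem[0x1d]=0x8f, mem[0x1a]=0xfb, mem[0x13]=0x5e

MEM[0x1d,0x1a,0x13] = 8f fb 5e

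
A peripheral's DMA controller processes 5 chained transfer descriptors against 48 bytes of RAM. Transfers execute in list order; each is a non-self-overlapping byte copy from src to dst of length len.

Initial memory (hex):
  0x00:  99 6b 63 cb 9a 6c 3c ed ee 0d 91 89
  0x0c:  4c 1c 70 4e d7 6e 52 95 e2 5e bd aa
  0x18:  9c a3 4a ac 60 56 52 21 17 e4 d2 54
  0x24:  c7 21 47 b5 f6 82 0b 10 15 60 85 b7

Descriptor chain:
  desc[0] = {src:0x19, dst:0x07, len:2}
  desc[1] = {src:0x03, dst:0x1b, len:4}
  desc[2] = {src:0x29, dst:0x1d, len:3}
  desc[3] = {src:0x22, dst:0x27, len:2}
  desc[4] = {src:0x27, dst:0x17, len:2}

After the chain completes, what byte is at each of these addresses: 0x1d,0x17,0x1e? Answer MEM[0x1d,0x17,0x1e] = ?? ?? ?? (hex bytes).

MEM[0x1d,0x17,0x1e] = 82 d2 0b

#0 dst[0x07+2] := {0xa3,0x4a}
#1 dst[0x1b+4] := {0xcb,0x9a,0x6c,0x3c}
#2 dst[0x1d+3] := {0x82,0x0b,0x10}
#3 dst[0x27+2] := {0xd2,0x54}
#4 dst[0x17+2] := {0xd2,0x54}
query mem[0x1d]=0x82, mem[0x17]=0xd2, mem[0x1e]=0x0b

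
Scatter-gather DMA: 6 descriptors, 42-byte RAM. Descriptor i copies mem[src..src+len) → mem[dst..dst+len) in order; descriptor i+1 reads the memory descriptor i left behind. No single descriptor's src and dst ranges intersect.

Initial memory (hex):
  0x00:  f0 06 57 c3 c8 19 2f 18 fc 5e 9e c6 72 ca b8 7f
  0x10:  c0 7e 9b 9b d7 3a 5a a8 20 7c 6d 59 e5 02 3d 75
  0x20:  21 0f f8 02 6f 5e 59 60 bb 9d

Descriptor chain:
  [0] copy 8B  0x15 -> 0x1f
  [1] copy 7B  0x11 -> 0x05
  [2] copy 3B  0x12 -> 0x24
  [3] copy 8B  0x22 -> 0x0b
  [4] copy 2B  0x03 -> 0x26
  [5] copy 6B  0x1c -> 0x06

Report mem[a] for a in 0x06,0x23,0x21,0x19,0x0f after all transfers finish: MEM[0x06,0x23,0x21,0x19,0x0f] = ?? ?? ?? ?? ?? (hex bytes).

#0 dst[0x1f+8] := {0x3a,0x5a,0xa8,0x20,0x7c,0x6d,0x59,0xe5}
#1 dst[0x05+7] := {0x7e,0x9b,0x9b,0xd7,0x3a,0x5a,0xa8}
#2 dst[0x24+3] := {0x9b,0x9b,0xd7}
#3 dst[0x0b+8] := {0x20,0x7c,0x9b,0x9b,0xd7,0x60,0xbb,0x9d}
#4 dst[0x26+2] := {0xc3,0xc8}
#5 dst[0x06+6] := {0xe5,0x02,0x3d,0x3a,0x5a,0xa8}
query mem[0x06]=0xe5, mem[0x23]=0x7c, mem[0x21]=0xa8, mem[0x19]=0x7c, mem[0x0f]=0xd7

MEM[0x06,0x23,0x21,0x19,0x0f] = e5 7c a8 7c d7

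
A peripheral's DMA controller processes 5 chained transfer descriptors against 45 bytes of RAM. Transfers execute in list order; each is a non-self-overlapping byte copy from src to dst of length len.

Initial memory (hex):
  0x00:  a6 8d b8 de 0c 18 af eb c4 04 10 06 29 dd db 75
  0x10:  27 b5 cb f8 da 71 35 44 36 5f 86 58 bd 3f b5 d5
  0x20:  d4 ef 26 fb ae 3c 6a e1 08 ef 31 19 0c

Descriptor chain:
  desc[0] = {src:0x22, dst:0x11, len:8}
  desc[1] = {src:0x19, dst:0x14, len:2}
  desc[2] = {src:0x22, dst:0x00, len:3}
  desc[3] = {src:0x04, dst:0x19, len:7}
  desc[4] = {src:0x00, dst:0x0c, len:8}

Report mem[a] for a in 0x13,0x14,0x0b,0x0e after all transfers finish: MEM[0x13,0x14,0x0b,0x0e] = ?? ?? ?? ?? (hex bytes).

#0 dst[0x11+8] := {0x26,0xfb,0xae,0x3c,0x6a,0xe1,0x08,0xef}
#1 dst[0x14+2] := {0x5f,0x86}
#2 dst[0x00+3] := {0x26,0xfb,0xae}
#3 dst[0x19+7] := {0x0c,0x18,0xaf,0xeb,0xc4,0x04,0x10}
#4 dst[0x0c+8] := {0x26,0xfb,0xae,0xde,0x0c,0x18,0xaf,0xeb}
query mem[0x13]=0xeb, mem[0x14]=0x5f, mem[0x0b]=0x06, mem[0x0e]=0xae

MEM[0x13,0x14,0x0b,0x0e] = eb 5f 06 ae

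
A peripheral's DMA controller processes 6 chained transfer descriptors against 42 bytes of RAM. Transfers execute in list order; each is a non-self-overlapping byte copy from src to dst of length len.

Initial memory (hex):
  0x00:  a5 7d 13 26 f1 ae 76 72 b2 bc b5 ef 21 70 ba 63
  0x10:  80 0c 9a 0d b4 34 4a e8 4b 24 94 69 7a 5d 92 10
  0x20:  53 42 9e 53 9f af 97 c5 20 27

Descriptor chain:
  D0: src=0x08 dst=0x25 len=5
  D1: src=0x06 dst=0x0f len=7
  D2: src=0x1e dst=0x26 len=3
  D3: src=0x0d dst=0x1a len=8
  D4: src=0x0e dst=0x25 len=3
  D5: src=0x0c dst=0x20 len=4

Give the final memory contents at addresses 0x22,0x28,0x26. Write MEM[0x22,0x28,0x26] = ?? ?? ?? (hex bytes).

  after D0: wrote 5B at 0x25 = b2bcb5ef21
  after D1: wrote 7B at 0x0f = 7672b2bcb5ef21
  after D2: wrote 3B at 0x26 = 921053
  after D3: wrote 8B at 0x1a = 70ba7672b2bcb5ef
  after D4: wrote 3B at 0x25 = ba7672
  after D5: wrote 4B at 0x20 = 2170ba76
query mem[0x22]=0xba, mem[0x28]=0x53, mem[0x26]=0x76

MEM[0x22,0x28,0x26] = ba 53 76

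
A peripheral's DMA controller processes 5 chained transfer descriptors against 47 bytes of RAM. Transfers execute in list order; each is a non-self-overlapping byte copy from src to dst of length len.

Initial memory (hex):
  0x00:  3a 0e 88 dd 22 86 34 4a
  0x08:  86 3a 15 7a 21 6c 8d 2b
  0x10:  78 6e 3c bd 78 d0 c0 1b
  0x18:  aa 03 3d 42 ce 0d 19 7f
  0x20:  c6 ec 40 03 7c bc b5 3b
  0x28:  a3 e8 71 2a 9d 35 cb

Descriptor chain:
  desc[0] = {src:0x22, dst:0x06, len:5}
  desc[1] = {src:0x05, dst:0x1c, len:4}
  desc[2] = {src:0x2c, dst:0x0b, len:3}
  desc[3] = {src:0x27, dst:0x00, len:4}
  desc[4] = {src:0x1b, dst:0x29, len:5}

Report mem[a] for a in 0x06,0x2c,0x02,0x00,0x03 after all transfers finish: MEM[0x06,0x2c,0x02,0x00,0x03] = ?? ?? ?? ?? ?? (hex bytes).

#0 dst[0x06+5] := {0x40,0x03,0x7c,0xbc,0xb5}
#1 dst[0x1c+4] := {0x86,0x40,0x03,0x7c}
#2 dst[0x0b+3] := {0x9d,0x35,0xcb}
#3 dst[0x00+4] := {0x3b,0xa3,0xe8,0x71}
#4 dst[0x29+5] := {0x42,0x86,0x40,0x03,0x7c}
query mem[0x06]=0x40, mem[0x2c]=0x03, mem[0x02]=0xe8, mem[0x00]=0x3b, mem[0x03]=0x71

MEM[0x06,0x2c,0x02,0x00,0x03] = 40 03 e8 3b 71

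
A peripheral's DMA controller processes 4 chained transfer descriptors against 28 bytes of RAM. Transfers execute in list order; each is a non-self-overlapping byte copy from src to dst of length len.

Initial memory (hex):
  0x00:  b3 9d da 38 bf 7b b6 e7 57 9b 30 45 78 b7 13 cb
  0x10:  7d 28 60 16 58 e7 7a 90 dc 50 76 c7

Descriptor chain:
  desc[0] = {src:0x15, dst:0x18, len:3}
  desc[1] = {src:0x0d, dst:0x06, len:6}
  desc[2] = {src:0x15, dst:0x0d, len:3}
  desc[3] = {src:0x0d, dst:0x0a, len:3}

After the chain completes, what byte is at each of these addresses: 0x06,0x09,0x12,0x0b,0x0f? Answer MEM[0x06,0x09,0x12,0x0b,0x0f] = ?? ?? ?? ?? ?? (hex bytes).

MEM[0x06,0x09,0x12,0x0b,0x0f] = b7 7d 60 7a 90

#0 dst[0x18+3] := {0xe7,0x7a,0x90}
#1 dst[0x06+6] := {0xb7,0x13,0xcb,0x7d,0x28,0x60}
#2 dst[0x0d+3] := {0xe7,0x7a,0x90}
#3 dst[0x0a+3] := {0xe7,0x7a,0x90}
query mem[0x06]=0xb7, mem[0x09]=0x7d, mem[0x12]=0x60, mem[0x0b]=0x7a, mem[0x0f]=0x90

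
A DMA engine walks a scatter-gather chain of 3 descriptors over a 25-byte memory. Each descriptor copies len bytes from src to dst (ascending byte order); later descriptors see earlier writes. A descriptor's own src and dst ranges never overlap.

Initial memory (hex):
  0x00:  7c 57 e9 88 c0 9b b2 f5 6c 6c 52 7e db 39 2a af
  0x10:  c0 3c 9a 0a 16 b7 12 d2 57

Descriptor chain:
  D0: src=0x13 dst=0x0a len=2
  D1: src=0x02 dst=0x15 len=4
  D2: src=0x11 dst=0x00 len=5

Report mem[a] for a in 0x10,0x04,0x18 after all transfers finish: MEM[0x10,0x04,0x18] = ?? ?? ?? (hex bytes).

#0 dst[0x0a+2] := {0x0a,0x16}
#1 dst[0x15+4] := {0xe9,0x88,0xc0,0x9b}
#2 dst[0x00+5] := {0x3c,0x9a,0x0a,0x16,0xe9}
query mem[0x10]=0xc0, mem[0x04]=0xe9, mem[0x18]=0x9b

MEM[0x10,0x04,0x18] = c0 e9 9b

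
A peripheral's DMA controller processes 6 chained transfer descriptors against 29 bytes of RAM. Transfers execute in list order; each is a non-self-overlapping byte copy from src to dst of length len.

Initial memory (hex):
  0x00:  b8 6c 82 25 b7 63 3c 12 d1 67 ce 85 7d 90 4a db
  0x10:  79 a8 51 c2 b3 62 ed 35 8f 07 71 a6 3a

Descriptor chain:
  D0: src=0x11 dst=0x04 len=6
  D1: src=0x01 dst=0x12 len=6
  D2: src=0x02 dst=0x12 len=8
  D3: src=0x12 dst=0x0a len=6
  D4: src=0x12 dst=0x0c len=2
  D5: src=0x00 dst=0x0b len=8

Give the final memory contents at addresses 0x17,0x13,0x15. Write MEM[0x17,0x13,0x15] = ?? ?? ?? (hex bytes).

MEM[0x17,0x13,0x15] = b3 25 51

D0: mem[0x04..0x09] <- [a8 51 c2 b3 62 ed]
D1: mem[0x12..0x17] <- [6c 82 25 a8 51 c2]
D2: mem[0x12..0x19] <- [82 25 a8 51 c2 b3 62 ed]
D3: mem[0x0a..0x0f] <- [82 25 a8 51 c2 b3]
D4: mem[0x0c..0x0d] <- [82 25]
D5: mem[0x0b..0x12] <- [b8 6c 82 25 a8 51 c2 b3]
query mem[0x17]=0xb3, mem[0x13]=0x25, mem[0x15]=0x51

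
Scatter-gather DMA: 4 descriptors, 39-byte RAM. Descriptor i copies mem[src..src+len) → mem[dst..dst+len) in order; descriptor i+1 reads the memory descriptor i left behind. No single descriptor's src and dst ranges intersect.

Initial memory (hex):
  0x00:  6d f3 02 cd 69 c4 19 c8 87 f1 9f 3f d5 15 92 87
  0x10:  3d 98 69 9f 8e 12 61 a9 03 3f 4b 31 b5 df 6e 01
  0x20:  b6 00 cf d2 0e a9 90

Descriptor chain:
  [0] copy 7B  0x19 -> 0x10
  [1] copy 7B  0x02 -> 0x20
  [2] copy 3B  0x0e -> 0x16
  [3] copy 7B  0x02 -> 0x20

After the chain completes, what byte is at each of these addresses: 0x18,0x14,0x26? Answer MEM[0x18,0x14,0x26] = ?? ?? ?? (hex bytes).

MEM[0x18,0x14,0x26] = 3f df 87

#0 dst[0x10+7] := {0x3f,0x4b,0x31,0xb5,0xdf,0x6e,0x01}
#1 dst[0x20+7] := {0x02,0xcd,0x69,0xc4,0x19,0xc8,0x87}
#2 dst[0x16+3] := {0x92,0x87,0x3f}
#3 dst[0x20+7] := {0x02,0xcd,0x69,0xc4,0x19,0xc8,0x87}
query mem[0x18]=0x3f, mem[0x14]=0xdf, mem[0x26]=0x87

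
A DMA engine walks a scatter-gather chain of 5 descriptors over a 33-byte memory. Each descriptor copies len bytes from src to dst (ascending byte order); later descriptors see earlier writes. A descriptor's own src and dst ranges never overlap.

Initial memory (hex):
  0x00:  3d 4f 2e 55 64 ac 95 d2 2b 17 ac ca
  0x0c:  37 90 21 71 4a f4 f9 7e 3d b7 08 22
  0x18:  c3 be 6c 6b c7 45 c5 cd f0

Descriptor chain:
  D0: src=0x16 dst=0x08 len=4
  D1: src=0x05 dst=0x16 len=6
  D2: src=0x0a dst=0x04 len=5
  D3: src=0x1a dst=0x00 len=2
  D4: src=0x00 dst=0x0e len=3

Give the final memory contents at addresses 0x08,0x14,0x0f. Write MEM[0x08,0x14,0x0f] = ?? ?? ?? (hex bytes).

MEM[0x08,0x14,0x0f] = 21 3d c3

  after D0: wrote 4B at 0x08 = 0822c3be
  after D1: wrote 6B at 0x16 = ac95d20822c3
  after D2: wrote 5B at 0x04 = c3be379021
  after D3: wrote 2B at 0x00 = 22c3
  after D4: wrote 3B at 0x0e = 22c32e
query mem[0x08]=0x21, mem[0x14]=0x3d, mem[0x0f]=0xc3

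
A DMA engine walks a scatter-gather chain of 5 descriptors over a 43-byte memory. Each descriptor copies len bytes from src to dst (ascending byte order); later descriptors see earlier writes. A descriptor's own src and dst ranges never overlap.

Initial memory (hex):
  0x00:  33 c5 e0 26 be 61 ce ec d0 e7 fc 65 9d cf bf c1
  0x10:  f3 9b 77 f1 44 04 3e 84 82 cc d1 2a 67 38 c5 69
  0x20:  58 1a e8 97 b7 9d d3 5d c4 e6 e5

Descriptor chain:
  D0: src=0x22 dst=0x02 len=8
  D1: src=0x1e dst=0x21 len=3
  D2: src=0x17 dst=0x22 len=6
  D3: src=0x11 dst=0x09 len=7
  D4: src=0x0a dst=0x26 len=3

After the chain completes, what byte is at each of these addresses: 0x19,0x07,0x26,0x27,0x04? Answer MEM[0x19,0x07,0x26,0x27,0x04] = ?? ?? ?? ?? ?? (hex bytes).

MEM[0x19,0x07,0x26,0x27,0x04] = cc 5d 77 f1 b7

[0] 0x22->0x02 len=8 : e8 97 b7 9d d3 5d c4 e6
[1] 0x1e->0x21 len=3 : c5 69 58
[2] 0x17->0x22 len=6 : 84 82 cc d1 2a 67
[3] 0x11->0x09 len=7 : 9b 77 f1 44 04 3e 84
[4] 0x0a->0x26 len=3 : 77 f1 44
query mem[0x19]=0xcc, mem[0x07]=0x5d, mem[0x26]=0x77, mem[0x27]=0xf1, mem[0x04]=0xb7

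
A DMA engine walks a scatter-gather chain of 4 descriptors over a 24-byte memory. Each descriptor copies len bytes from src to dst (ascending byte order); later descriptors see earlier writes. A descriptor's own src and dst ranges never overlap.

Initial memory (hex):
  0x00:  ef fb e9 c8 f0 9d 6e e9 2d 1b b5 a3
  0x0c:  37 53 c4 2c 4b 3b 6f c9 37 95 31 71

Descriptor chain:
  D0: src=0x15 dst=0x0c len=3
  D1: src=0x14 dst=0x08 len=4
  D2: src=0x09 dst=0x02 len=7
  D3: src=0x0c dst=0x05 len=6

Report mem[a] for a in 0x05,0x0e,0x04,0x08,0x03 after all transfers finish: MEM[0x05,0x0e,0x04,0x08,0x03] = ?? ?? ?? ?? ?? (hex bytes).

MEM[0x05,0x0e,0x04,0x08,0x03] = 95 71 71 2c 31

[0] 0x15->0x0c len=3 : 95 31 71
[1] 0x14->0x08 len=4 : 37 95 31 71
[2] 0x09->0x02 len=7 : 95 31 71 95 31 71 2c
[3] 0x0c->0x05 len=6 : 95 31 71 2c 4b 3b
query mem[0x05]=0x95, mem[0x0e]=0x71, mem[0x04]=0x71, mem[0x08]=0x2c, mem[0x03]=0x31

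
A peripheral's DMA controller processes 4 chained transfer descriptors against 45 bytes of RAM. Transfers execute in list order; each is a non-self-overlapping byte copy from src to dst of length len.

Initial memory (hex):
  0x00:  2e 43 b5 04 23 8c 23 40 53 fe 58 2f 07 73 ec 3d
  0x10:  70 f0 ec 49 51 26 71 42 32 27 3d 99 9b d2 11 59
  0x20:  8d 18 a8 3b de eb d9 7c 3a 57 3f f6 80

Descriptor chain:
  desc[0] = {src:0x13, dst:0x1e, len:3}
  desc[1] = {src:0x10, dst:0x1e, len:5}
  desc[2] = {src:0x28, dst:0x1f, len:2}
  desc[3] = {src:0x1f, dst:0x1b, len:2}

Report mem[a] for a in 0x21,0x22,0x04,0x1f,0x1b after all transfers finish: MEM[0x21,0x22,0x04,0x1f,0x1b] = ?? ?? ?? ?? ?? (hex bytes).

MEM[0x21,0x22,0x04,0x1f,0x1b] = 49 51 23 3a 3a

[0] 0x13->0x1e len=3 : 49 51 26
[1] 0x10->0x1e len=5 : 70 f0 ec 49 51
[2] 0x28->0x1f len=2 : 3a 57
[3] 0x1f->0x1b len=2 : 3a 57
query mem[0x21]=0x49, mem[0x22]=0x51, mem[0x04]=0x23, mem[0x1f]=0x3a, mem[0x1b]=0x3a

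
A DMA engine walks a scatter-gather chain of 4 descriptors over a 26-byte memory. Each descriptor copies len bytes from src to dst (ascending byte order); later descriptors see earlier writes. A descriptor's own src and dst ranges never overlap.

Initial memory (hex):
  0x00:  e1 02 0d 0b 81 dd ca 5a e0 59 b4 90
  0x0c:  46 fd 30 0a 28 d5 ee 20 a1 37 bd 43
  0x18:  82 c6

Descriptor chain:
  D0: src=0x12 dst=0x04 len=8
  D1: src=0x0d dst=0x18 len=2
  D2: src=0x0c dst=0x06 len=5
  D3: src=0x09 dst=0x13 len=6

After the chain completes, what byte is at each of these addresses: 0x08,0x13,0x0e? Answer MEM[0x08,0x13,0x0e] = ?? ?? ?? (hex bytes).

D0: mem[0x04..0x0b] <- [ee 20 a1 37 bd 43 82 c6]
D1: mem[0x18..0x19] <- [fd 30]
D2: mem[0x06..0x0a] <- [46 fd 30 0a 28]
D3: mem[0x13..0x18] <- [0a 28 c6 46 fd 30]
query mem[0x08]=0x30, mem[0x13]=0x0a, mem[0x0e]=0x30

MEM[0x08,0x13,0x0e] = 30 0a 30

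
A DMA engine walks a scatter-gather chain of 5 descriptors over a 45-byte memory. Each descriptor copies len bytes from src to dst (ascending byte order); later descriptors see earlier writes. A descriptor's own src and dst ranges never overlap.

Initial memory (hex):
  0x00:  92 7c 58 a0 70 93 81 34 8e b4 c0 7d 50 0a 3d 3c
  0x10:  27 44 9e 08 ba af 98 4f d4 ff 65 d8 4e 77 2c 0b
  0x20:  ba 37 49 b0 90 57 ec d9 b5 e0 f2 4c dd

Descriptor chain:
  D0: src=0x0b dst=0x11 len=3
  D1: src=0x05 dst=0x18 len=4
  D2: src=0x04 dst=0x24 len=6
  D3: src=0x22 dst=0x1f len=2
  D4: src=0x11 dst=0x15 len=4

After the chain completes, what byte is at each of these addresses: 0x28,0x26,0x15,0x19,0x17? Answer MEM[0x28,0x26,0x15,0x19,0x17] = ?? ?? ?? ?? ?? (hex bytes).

D0: mem[0x11..0x13] <- [7d 50 0a]
D1: mem[0x18..0x1b] <- [93 81 34 8e]
D2: mem[0x24..0x29] <- [70 93 81 34 8e b4]
D3: mem[0x1f..0x20] <- [49 b0]
D4: mem[0x15..0x18] <- [7d 50 0a ba]
query mem[0x28]=0x8e, mem[0x26]=0x81, mem[0x15]=0x7d, mem[0x19]=0x81, mem[0x17]=0x0a

MEM[0x28,0x26,0x15,0x19,0x17] = 8e 81 7d 81 0a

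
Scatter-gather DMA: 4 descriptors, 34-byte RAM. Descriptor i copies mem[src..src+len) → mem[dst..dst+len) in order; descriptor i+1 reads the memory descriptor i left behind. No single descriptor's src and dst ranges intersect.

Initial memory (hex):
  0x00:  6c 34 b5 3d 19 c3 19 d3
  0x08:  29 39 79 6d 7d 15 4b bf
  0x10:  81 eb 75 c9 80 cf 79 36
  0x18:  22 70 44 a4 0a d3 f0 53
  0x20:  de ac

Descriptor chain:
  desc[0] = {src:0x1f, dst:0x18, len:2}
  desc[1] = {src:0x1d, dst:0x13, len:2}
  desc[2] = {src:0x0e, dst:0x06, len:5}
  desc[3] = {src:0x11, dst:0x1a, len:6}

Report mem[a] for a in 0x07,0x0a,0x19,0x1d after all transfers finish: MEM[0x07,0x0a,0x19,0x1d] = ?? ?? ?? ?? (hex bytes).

#0 dst[0x18+2] := {0x53,0xde}
#1 dst[0x13+2] := {0xd3,0xf0}
#2 dst[0x06+5] := {0x4b,0xbf,0x81,0xeb,0x75}
#3 dst[0x1a+6] := {0xeb,0x75,0xd3,0xf0,0xcf,0x79}
query mem[0x07]=0xbf, mem[0x0a]=0x75, mem[0x19]=0xde, mem[0x1d]=0xf0

MEM[0x07,0x0a,0x19,0x1d] = bf 75 de f0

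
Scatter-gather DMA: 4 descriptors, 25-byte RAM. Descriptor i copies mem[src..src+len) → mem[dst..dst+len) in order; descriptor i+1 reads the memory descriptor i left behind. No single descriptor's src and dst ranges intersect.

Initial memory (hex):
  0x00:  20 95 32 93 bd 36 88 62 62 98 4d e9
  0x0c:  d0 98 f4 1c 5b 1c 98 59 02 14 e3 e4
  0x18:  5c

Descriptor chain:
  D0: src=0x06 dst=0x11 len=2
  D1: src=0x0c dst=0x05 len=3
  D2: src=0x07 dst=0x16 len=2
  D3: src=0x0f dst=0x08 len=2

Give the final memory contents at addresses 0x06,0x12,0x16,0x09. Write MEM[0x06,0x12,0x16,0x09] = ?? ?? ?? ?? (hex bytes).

MEM[0x06,0x12,0x16,0x09] = 98 62 f4 5b

  after D0: wrote 2B at 0x11 = 8862
  after D1: wrote 3B at 0x05 = d098f4
  after D2: wrote 2B at 0x16 = f462
  after D3: wrote 2B at 0x08 = 1c5b
query mem[0x06]=0x98, mem[0x12]=0x62, mem[0x16]=0xf4, mem[0x09]=0x5b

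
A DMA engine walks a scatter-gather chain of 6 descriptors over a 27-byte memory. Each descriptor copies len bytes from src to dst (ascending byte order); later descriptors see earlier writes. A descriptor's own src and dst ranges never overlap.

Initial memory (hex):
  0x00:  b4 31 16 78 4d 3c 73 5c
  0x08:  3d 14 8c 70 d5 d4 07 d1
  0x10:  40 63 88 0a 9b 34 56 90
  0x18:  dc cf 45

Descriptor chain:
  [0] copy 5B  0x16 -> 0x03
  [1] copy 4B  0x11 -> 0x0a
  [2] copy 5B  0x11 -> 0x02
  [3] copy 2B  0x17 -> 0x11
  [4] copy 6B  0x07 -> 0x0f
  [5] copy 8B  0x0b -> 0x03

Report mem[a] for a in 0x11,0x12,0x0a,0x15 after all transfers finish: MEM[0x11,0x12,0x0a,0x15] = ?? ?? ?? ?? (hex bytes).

MEM[0x11,0x12,0x0a,0x15] = 14 63 63 34

D0: mem[0x03..0x07] <- [56 90 dc cf 45]
D1: mem[0x0a..0x0d] <- [63 88 0a 9b]
D2: mem[0x02..0x06] <- [63 88 0a 9b 34]
D3: mem[0x11..0x12] <- [90 dc]
D4: mem[0x0f..0x14] <- [45 3d 14 63 88 0a]
D5: mem[0x03..0x0a] <- [88 0a 9b 07 45 3d 14 63]
query mem[0x11]=0x14, mem[0x12]=0x63, mem[0x0a]=0x63, mem[0x15]=0x34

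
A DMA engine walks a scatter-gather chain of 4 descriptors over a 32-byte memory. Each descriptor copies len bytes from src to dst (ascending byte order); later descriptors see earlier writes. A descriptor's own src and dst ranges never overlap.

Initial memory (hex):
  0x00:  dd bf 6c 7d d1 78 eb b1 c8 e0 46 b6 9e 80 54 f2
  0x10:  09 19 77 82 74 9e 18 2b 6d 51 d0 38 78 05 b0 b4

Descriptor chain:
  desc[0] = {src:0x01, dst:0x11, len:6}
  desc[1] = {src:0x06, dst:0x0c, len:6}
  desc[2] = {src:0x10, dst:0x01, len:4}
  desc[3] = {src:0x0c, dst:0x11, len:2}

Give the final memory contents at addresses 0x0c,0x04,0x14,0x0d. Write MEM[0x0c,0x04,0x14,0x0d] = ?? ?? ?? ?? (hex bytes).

D0: mem[0x11..0x16] <- [bf 6c 7d d1 78 eb]
D1: mem[0x0c..0x11] <- [eb b1 c8 e0 46 b6]
D2: mem[0x01..0x04] <- [46 b6 6c 7d]
D3: mem[0x11..0x12] <- [eb b1]
query mem[0x0c]=0xeb, mem[0x04]=0x7d, mem[0x14]=0xd1, mem[0x0d]=0xb1

MEM[0x0c,0x04,0x14,0x0d] = eb 7d d1 b1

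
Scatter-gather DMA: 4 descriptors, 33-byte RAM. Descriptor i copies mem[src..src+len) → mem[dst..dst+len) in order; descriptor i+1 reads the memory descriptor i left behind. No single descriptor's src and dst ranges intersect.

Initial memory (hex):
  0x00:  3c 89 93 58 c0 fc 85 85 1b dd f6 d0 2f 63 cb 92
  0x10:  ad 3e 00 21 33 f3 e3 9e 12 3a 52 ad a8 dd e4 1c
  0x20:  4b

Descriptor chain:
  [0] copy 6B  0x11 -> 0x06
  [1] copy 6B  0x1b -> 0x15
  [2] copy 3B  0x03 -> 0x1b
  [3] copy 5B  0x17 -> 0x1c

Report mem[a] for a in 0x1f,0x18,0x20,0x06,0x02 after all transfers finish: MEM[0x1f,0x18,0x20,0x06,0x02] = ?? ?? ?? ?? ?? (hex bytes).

MEM[0x1f,0x18,0x20,0x06,0x02] = 4b e4 58 3e 93

  after D0: wrote 6B at 0x06 = 3e002133f3e3
  after D1: wrote 6B at 0x15 = ada8dde41c4b
  after D2: wrote 3B at 0x1b = 58c0fc
  after D3: wrote 5B at 0x1c = dde41c4b58
query mem[0x1f]=0x4b, mem[0x18]=0xe4, mem[0x20]=0x58, mem[0x06]=0x3e, mem[0x02]=0x93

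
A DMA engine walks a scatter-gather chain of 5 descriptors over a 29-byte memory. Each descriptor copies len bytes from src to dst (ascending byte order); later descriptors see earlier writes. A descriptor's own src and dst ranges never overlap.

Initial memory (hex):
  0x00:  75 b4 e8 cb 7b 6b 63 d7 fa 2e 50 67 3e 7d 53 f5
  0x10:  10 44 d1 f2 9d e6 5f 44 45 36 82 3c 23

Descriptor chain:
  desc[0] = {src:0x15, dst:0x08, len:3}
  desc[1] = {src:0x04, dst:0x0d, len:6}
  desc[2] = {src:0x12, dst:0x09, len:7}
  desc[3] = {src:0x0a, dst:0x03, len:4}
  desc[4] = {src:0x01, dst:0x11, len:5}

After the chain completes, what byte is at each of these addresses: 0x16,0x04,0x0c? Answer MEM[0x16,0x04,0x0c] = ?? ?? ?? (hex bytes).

MEM[0x16,0x04,0x0c] = 5f 9d e6

D0: mem[0x08..0x0a] <- [e6 5f 44]
D1: mem[0x0d..0x12] <- [7b 6b 63 d7 e6 5f]
D2: mem[0x09..0x0f] <- [5f f2 9d e6 5f 44 45]
D3: mem[0x03..0x06] <- [f2 9d e6 5f]
D4: mem[0x11..0x15] <- [b4 e8 f2 9d e6]
query mem[0x16]=0x5f, mem[0x04]=0x9d, mem[0x0c]=0xe6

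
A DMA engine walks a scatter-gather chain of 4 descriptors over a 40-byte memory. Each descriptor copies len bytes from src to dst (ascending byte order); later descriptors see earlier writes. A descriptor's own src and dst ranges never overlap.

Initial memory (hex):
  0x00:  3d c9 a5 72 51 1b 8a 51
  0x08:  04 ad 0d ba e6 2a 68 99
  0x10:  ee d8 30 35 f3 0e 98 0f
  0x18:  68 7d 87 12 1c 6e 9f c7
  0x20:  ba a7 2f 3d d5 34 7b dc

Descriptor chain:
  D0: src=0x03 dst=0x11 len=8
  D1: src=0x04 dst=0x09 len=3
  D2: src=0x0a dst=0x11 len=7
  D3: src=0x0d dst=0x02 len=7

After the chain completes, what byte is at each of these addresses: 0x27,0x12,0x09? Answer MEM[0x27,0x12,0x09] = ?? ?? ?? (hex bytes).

MEM[0x27,0x12,0x09] = dc 8a 51

[0] 0x03->0x11 len=8 : 72 51 1b 8a 51 04 ad 0d
[1] 0x04->0x09 len=3 : 51 1b 8a
[2] 0x0a->0x11 len=7 : 1b 8a e6 2a 68 99 ee
[3] 0x0d->0x02 len=7 : 2a 68 99 ee 1b 8a e6
query mem[0x27]=0xdc, mem[0x12]=0x8a, mem[0x09]=0x51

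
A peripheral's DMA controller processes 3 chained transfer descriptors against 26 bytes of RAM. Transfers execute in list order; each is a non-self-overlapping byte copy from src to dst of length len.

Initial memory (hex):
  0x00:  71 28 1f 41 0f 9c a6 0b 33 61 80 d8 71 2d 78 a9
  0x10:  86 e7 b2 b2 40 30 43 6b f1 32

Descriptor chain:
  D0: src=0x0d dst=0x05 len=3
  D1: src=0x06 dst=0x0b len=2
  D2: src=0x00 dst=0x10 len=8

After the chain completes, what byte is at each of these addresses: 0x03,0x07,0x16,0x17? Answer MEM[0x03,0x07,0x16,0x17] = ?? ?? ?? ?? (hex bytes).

MEM[0x03,0x07,0x16,0x17] = 41 a9 78 a9

[0] 0x0d->0x05 len=3 : 2d 78 a9
[1] 0x06->0x0b len=2 : 78 a9
[2] 0x00->0x10 len=8 : 71 28 1f 41 0f 2d 78 a9
query mem[0x03]=0x41, mem[0x07]=0xa9, mem[0x16]=0x78, mem[0x17]=0xa9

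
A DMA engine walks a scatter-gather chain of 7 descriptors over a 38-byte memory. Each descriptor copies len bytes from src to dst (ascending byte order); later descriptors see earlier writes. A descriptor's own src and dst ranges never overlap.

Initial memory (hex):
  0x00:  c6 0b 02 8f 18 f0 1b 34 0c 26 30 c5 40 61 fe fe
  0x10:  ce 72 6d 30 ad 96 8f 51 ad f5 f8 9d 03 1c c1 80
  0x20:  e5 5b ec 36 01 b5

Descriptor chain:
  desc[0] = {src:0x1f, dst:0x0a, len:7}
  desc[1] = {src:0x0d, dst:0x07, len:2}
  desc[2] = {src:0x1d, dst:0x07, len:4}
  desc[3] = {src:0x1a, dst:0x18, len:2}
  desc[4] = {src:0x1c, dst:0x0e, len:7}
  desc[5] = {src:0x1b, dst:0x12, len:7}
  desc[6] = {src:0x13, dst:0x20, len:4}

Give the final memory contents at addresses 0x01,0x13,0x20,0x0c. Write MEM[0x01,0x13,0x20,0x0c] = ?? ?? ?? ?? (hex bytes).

[0] 0x1f->0x0a len=7 : 80 e5 5b ec 36 01 b5
[1] 0x0d->0x07 len=2 : ec 36
[2] 0x1d->0x07 len=4 : 1c c1 80 e5
[3] 0x1a->0x18 len=2 : f8 9d
[4] 0x1c->0x0e len=7 : 03 1c c1 80 e5 5b ec
[5] 0x1b->0x12 len=7 : 9d 03 1c c1 80 e5 5b
[6] 0x13->0x20 len=4 : 03 1c c1 80
query mem[0x01]=0x0b, mem[0x13]=0x03, mem[0x20]=0x03, mem[0x0c]=0x5b

MEM[0x01,0x13,0x20,0x0c] = 0b 03 03 5b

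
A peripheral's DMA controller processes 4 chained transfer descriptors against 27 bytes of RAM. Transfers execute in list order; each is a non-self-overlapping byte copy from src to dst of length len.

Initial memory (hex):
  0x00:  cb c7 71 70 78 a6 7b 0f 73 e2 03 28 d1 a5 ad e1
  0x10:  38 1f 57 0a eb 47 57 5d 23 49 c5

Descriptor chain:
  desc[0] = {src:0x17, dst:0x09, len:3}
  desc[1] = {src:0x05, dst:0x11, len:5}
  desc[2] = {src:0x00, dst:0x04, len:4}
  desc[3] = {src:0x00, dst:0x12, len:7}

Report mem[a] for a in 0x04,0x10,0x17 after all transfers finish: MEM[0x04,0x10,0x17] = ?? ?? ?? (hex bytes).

[0] 0x17->0x09 len=3 : 5d 23 49
[1] 0x05->0x11 len=5 : a6 7b 0f 73 5d
[2] 0x00->0x04 len=4 : cb c7 71 70
[3] 0x00->0x12 len=7 : cb c7 71 70 cb c7 71
query mem[0x04]=0xcb, mem[0x10]=0x38, mem[0x17]=0xc7

MEM[0x04,0x10,0x17] = cb 38 c7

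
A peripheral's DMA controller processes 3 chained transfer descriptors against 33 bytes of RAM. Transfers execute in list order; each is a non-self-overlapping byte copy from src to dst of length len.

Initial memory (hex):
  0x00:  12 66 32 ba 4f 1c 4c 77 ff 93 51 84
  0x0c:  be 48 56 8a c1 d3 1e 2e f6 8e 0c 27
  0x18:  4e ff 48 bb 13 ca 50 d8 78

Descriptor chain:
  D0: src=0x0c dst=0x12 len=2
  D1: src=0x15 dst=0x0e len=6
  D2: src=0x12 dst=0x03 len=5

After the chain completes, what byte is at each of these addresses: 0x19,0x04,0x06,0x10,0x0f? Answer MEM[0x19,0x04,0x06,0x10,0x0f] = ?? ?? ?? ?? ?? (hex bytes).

[0] 0x0c->0x12 len=2 : be 48
[1] 0x15->0x0e len=6 : 8e 0c 27 4e ff 48
[2] 0x12->0x03 len=5 : ff 48 f6 8e 0c
query mem[0x19]=0xff, mem[0x04]=0x48, mem[0x06]=0x8e, mem[0x10]=0x27, mem[0x0f]=0x0c

MEM[0x19,0x04,0x06,0x10,0x0f] = ff 48 8e 27 0c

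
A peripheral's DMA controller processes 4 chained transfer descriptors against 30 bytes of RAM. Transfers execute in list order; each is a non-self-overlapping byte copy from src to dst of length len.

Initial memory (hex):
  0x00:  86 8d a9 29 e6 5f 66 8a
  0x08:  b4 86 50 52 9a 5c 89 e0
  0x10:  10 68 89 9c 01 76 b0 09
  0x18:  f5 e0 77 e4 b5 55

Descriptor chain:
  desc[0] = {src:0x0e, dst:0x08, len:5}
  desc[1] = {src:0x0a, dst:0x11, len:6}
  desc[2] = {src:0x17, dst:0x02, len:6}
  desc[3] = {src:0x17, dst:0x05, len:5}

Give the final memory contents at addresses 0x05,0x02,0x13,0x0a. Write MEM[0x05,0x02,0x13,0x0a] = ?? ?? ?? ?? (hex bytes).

#0 dst[0x08+5] := {0x89,0xe0,0x10,0x68,0x89}
#1 dst[0x11+6] := {0x10,0x68,0x89,0x5c,0x89,0xe0}
#2 dst[0x02+6] := {0x09,0xf5,0xe0,0x77,0xe4,0xb5}
#3 dst[0x05+5] := {0x09,0xf5,0xe0,0x77,0xe4}
query mem[0x05]=0x09, mem[0x02]=0x09, mem[0x13]=0x89, mem[0x0a]=0x10

MEM[0x05,0x02,0x13,0x0a] = 09 09 89 10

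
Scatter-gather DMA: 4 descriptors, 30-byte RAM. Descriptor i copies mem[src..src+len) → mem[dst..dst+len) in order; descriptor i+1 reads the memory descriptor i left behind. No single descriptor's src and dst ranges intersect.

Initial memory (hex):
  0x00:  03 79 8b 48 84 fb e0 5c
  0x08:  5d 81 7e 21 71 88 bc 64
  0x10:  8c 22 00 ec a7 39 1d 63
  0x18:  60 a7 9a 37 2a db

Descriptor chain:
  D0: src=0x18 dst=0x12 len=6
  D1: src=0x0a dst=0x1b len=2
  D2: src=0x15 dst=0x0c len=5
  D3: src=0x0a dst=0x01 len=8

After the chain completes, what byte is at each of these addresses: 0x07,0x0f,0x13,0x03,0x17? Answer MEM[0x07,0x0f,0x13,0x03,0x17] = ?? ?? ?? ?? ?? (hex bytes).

#0 dst[0x12+6] := {0x60,0xa7,0x9a,0x37,0x2a,0xdb}
#1 dst[0x1b+2] := {0x7e,0x21}
#2 dst[0x0c+5] := {0x37,0x2a,0xdb,0x60,0xa7}
#3 dst[0x01+8] := {0x7e,0x21,0x37,0x2a,0xdb,0x60,0xa7,0x22}
query mem[0x07]=0xa7, mem[0x0f]=0x60, mem[0x13]=0xa7, mem[0x03]=0x37, mem[0x17]=0xdb

MEM[0x07,0x0f,0x13,0x03,0x17] = a7 60 a7 37 db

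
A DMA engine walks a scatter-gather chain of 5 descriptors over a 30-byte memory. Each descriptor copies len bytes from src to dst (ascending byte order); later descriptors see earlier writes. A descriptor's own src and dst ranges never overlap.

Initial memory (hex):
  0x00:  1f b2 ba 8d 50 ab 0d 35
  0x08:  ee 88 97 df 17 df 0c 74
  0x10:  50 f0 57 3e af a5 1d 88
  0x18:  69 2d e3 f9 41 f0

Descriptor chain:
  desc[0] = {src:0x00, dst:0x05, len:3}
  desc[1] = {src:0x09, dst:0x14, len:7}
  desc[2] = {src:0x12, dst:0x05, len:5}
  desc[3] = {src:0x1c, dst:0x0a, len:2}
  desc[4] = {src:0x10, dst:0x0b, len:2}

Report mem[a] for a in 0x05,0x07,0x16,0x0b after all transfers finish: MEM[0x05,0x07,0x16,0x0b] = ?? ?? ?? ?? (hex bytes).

MEM[0x05,0x07,0x16,0x0b] = 57 88 df 50

[0] 0x00->0x05 len=3 : 1f b2 ba
[1] 0x09->0x14 len=7 : 88 97 df 17 df 0c 74
[2] 0x12->0x05 len=5 : 57 3e 88 97 df
[3] 0x1c->0x0a len=2 : 41 f0
[4] 0x10->0x0b len=2 : 50 f0
query mem[0x05]=0x57, mem[0x07]=0x88, mem[0x16]=0xdf, mem[0x0b]=0x50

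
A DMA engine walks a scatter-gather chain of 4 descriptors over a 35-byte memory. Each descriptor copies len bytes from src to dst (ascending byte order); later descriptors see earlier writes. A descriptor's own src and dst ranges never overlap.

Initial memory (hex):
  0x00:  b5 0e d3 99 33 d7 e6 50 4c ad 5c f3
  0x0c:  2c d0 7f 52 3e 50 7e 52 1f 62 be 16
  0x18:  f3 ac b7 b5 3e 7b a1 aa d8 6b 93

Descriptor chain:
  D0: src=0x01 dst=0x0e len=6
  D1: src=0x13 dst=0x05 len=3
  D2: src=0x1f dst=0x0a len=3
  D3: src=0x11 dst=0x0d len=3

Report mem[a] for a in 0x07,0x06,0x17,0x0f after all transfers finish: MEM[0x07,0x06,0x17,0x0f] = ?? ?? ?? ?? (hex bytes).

D0: mem[0x0e..0x13] <- [0e d3 99 33 d7 e6]
D1: mem[0x05..0x07] <- [e6 1f 62]
D2: mem[0x0a..0x0c] <- [aa d8 6b]
D3: mem[0x0d..0x0f] <- [33 d7 e6]
query mem[0x07]=0x62, mem[0x06]=0x1f, mem[0x17]=0x16, mem[0x0f]=0xe6

MEM[0x07,0x06,0x17,0x0f] = 62 1f 16 e6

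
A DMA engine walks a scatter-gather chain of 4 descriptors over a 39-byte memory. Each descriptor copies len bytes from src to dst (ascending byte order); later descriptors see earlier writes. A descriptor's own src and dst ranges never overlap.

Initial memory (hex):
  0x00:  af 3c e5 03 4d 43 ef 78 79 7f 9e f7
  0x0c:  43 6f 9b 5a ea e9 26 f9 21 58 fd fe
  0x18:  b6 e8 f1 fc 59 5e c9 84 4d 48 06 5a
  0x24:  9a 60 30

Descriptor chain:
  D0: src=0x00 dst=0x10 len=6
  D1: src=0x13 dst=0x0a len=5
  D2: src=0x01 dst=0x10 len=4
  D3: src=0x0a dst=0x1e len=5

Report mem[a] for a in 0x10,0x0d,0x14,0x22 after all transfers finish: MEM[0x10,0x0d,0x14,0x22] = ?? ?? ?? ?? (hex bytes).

MEM[0x10,0x0d,0x14,0x22] = 3c fd 4d fe

D0: mem[0x10..0x15] <- [af 3c e5 03 4d 43]
D1: mem[0x0a..0x0e] <- [03 4d 43 fd fe]
D2: mem[0x10..0x13] <- [3c e5 03 4d]
D3: mem[0x1e..0x22] <- [03 4d 43 fd fe]
query mem[0x10]=0x3c, mem[0x0d]=0xfd, mem[0x14]=0x4d, mem[0x22]=0xfe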